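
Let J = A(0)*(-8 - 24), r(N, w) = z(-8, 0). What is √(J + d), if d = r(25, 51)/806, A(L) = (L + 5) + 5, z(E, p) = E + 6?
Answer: 3*I*√5774587/403 ≈ 17.889*I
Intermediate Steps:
z(E, p) = 6 + E
A(L) = 10 + L (A(L) = (5 + L) + 5 = 10 + L)
r(N, w) = -2 (r(N, w) = 6 - 8 = -2)
J = -320 (J = (10 + 0)*(-8 - 24) = 10*(-32) = -320)
d = -1/403 (d = -2/806 = -2*1/806 = -1/403 ≈ -0.0024814)
√(J + d) = √(-320 - 1/403) = √(-128961/403) = 3*I*√5774587/403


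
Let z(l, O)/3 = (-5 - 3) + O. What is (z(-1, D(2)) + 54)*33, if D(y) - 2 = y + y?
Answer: 1584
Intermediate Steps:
D(y) = 2 + 2*y (D(y) = 2 + (y + y) = 2 + 2*y)
z(l, O) = -24 + 3*O (z(l, O) = 3*((-5 - 3) + O) = 3*(-8 + O) = -24 + 3*O)
(z(-1, D(2)) + 54)*33 = ((-24 + 3*(2 + 2*2)) + 54)*33 = ((-24 + 3*(2 + 4)) + 54)*33 = ((-24 + 3*6) + 54)*33 = ((-24 + 18) + 54)*33 = (-6 + 54)*33 = 48*33 = 1584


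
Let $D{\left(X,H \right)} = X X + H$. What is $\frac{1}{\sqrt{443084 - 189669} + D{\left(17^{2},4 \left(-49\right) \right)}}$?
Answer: $\frac{16665}{1388560442} - \frac{\sqrt{253415}}{6942802210} \approx 1.1929 \cdot 10^{-5}$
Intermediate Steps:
$D{\left(X,H \right)} = H + X^{2}$ ($D{\left(X,H \right)} = X^{2} + H = H + X^{2}$)
$\frac{1}{\sqrt{443084 - 189669} + D{\left(17^{2},4 \left(-49\right) \right)}} = \frac{1}{\sqrt{443084 - 189669} + \left(4 \left(-49\right) + \left(17^{2}\right)^{2}\right)} = \frac{1}{\sqrt{253415} - \left(196 - 289^{2}\right)} = \frac{1}{\sqrt{253415} + \left(-196 + 83521\right)} = \frac{1}{\sqrt{253415} + 83325} = \frac{1}{83325 + \sqrt{253415}}$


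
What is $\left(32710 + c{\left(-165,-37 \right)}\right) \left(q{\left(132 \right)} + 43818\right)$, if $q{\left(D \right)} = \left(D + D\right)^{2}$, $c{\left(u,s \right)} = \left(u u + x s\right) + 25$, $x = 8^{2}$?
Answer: $6537498288$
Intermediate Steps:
$x = 64$
$c{\left(u,s \right)} = 25 + u^{2} + 64 s$ ($c{\left(u,s \right)} = \left(u u + 64 s\right) + 25 = \left(u^{2} + 64 s\right) + 25 = 25 + u^{2} + 64 s$)
$q{\left(D \right)} = 4 D^{2}$ ($q{\left(D \right)} = \left(2 D\right)^{2} = 4 D^{2}$)
$\left(32710 + c{\left(-165,-37 \right)}\right) \left(q{\left(132 \right)} + 43818\right) = \left(32710 + \left(25 + \left(-165\right)^{2} + 64 \left(-37\right)\right)\right) \left(4 \cdot 132^{2} + 43818\right) = \left(32710 + \left(25 + 27225 - 2368\right)\right) \left(4 \cdot 17424 + 43818\right) = \left(32710 + 24882\right) \left(69696 + 43818\right) = 57592 \cdot 113514 = 6537498288$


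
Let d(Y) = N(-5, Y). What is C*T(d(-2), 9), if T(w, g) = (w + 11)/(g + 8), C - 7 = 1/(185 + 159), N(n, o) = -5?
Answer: 7227/2924 ≈ 2.4716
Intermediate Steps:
d(Y) = -5
C = 2409/344 (C = 7 + 1/(185 + 159) = 7 + 1/344 = 2409/344 ≈ 7.0029)
T(w, g) = (11 + w)/(8 + g)
C*T(d(-2), 9) = 2409*((11 - 5)/(8 + 9))/344 = 2409*(6/17)/344 = 2409*((1/17)*6)/344 = (2409/344)*(6/17) = 7227/2924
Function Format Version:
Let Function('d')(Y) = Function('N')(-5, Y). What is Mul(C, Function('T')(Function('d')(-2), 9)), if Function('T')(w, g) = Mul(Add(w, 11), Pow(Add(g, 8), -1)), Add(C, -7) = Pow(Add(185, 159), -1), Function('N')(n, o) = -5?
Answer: Rational(7227, 2924) ≈ 2.4716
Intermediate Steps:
Function('d')(Y) = -5
C = Rational(2409, 344) (C = Add(7, Pow(Add(185, 159), -1)) = Add(7, Pow(344, -1)) = Add(7, Rational(1, 344)) = Rational(2409, 344) ≈ 7.0029)
Function('T')(w, g) = Mul(Pow(Add(8, g), -1), Add(11, w)) (Function('T')(w, g) = Mul(Add(11, w), Pow(Add(8, g), -1)) = Mul(Pow(Add(8, g), -1), Add(11, w)))
Mul(C, Function('T')(Function('d')(-2), 9)) = Mul(Rational(2409, 344), Mul(Pow(Add(8, 9), -1), Add(11, -5))) = Mul(Rational(2409, 344), Mul(Pow(17, -1), 6)) = Mul(Rational(2409, 344), Mul(Rational(1, 17), 6)) = Mul(Rational(2409, 344), Rational(6, 17)) = Rational(7227, 2924)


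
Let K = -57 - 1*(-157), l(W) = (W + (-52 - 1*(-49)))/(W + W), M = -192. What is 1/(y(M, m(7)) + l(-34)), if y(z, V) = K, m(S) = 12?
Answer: 68/6837 ≈ 0.0099459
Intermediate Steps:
l(W) = (-3 + W)/(2*W) (l(W) = (W + (-52 + 49))/((2*W)) = (W - 3)*(1/(2*W)) = (-3 + W)*(1/(2*W)) = (-3 + W)/(2*W))
K = 100 (K = -57 + 157 = 100)
y(z, V) = 100
1/(y(M, m(7)) + l(-34)) = 1/(100 + (½)*(-3 - 34)/(-34)) = 1/(100 + (½)*(-1/34)*(-37)) = 1/(100 + 37/68) = 1/(6837/68) = 68/6837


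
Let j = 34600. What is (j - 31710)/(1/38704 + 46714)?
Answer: 111854560/1808018657 ≈ 0.061866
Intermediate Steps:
(j - 31710)/(1/38704 + 46714) = (34600 - 31710)/(1/38704 + 46714) = 2890/(1/38704 + 46714) = 2890/(1808018657/38704) = 2890*(38704/1808018657) = 111854560/1808018657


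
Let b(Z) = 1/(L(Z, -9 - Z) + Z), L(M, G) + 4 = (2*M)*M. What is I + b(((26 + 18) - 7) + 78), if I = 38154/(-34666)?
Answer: -506686864/460381813 ≈ -1.1006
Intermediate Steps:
L(M, G) = -4 + 2*M² (L(M, G) = -4 + (2*M)*M = -4 + 2*M²)
I = -19077/17333 (I = 38154*(-1/34666) = -19077/17333 ≈ -1.1006)
b(Z) = 1/(-4 + Z + 2*Z²) (b(Z) = 1/((-4 + 2*Z²) + Z) = 1/(-4 + Z + 2*Z²))
I + b(((26 + 18) - 7) + 78) = -19077/17333 + 1/(-4 + (((26 + 18) - 7) + 78) + 2*(((26 + 18) - 7) + 78)²) = -19077/17333 + 1/(-4 + ((44 - 7) + 78) + 2*((44 - 7) + 78)²) = -19077/17333 + 1/(-4 + (37 + 78) + 2*(37 + 78)²) = -19077/17333 + 1/(-4 + 115 + 2*115²) = -19077/17333 + 1/(-4 + 115 + 2*13225) = -19077/17333 + 1/(-4 + 115 + 26450) = -19077/17333 + 1/26561 = -506686864/460381813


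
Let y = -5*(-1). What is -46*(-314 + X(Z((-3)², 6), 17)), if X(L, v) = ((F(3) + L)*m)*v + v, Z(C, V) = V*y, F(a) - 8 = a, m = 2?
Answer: -50462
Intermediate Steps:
y = 5
F(a) = 8 + a
Z(C, V) = 5*V (Z(C, V) = V*5 = 5*V)
X(L, v) = v + v*(22 + 2*L) (X(L, v) = (((8 + 3) + L)*2)*v + v = ((11 + L)*2)*v + v = (22 + 2*L)*v + v = v*(22 + 2*L) + v = v + v*(22 + 2*L))
-46*(-314 + X(Z((-3)², 6), 17)) = -46*(-314 + 17*(23 + 2*(5*6))) = -46*(-314 + 17*(23 + 2*30)) = -46*(-314 + 17*(23 + 60)) = -46*(-314 + 17*83) = -46*(-314 + 1411) = -46*1097 = -50462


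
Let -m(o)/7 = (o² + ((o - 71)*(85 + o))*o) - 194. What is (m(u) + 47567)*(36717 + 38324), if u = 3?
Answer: 13096605566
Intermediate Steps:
m(o) = 1358 - 7*o² - 7*o*(-71 + o)*(85 + o) (m(o) = -7*((o² + ((o - 71)*(85 + o))*o) - 194) = -7*((o² + ((-71 + o)*(85 + o))*o) - 194) = -7*((o² + o*(-71 + o)*(85 + o)) - 194) = -7*(-194 + o² + o*(-71 + o)*(85 + o)) = 1358 - 7*o² - 7*o*(-71 + o)*(85 + o))
(m(u) + 47567)*(36717 + 38324) = ((1358 - 105*3² - 7*3³ + 42245*3) + 47567)*(36717 + 38324) = ((1358 - 105*9 - 7*27 + 126735) + 47567)*75041 = ((1358 - 945 - 189 + 126735) + 47567)*75041 = (126959 + 47567)*75041 = 174526*75041 = 13096605566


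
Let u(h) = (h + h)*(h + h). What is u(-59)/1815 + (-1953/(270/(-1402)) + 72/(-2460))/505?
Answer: 347648893/12526525 ≈ 27.753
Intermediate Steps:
u(h) = 4*h² (u(h) = (2*h)*(2*h) = 4*h²)
u(-59)/1815 + (-1953/(270/(-1402)) + 72/(-2460))/505 = (4*(-59)²)/1815 + (-1953/(270/(-1402)) + 72/(-2460))/505 = (4*3481)*(1/1815) + (-1953/(270*(-1/1402)) + 72*(-1/2460))*(1/505) = 13924*(1/1815) + (-1953/(-135/701) - 6/205)*(1/505) = 13924/1815 + (-1953*(-701/135) - 6/205)*(1/505) = 13924/1815 + (152117/15 - 6/205)*(1/505) = 13924/1815 + (6236779/615)*(1/505) = 13924/1815 + 6236779/310575 = 347648893/12526525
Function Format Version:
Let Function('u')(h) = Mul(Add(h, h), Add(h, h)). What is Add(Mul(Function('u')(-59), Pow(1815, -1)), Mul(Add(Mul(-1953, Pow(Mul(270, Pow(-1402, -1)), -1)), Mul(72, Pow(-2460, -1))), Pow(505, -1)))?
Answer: Rational(347648893, 12526525) ≈ 27.753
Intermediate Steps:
Function('u')(h) = Mul(4, Pow(h, 2)) (Function('u')(h) = Mul(Mul(2, h), Mul(2, h)) = Mul(4, Pow(h, 2)))
Add(Mul(Function('u')(-59), Pow(1815, -1)), Mul(Add(Mul(-1953, Pow(Mul(270, Pow(-1402, -1)), -1)), Mul(72, Pow(-2460, -1))), Pow(505, -1))) = Add(Mul(Mul(4, Pow(-59, 2)), Pow(1815, -1)), Mul(Add(Mul(-1953, Pow(Mul(270, Pow(-1402, -1)), -1)), Mul(72, Pow(-2460, -1))), Pow(505, -1))) = Add(Mul(Mul(4, 3481), Rational(1, 1815)), Mul(Add(Mul(-1953, Pow(Mul(270, Rational(-1, 1402)), -1)), Mul(72, Rational(-1, 2460))), Rational(1, 505))) = Add(Mul(13924, Rational(1, 1815)), Mul(Add(Mul(-1953, Pow(Rational(-135, 701), -1)), Rational(-6, 205)), Rational(1, 505))) = Add(Rational(13924, 1815), Mul(Add(Mul(-1953, Rational(-701, 135)), Rational(-6, 205)), Rational(1, 505))) = Add(Rational(13924, 1815), Mul(Add(Rational(152117, 15), Rational(-6, 205)), Rational(1, 505))) = Add(Rational(13924, 1815), Mul(Rational(6236779, 615), Rational(1, 505))) = Add(Rational(13924, 1815), Rational(6236779, 310575)) = Rational(347648893, 12526525)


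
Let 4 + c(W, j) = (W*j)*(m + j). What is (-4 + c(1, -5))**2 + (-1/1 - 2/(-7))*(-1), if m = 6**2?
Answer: 185988/7 ≈ 26570.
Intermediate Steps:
m = 36
c(W, j) = -4 + W*j*(36 + j) (c(W, j) = -4 + (W*j)*(36 + j) = -4 + W*j*(36 + j))
(-4 + c(1, -5))**2 + (-1/1 - 2/(-7))*(-1) = (-4 + (-4 + 1*(-5)**2 + 36*1*(-5)))**2 + (-1/1 - 2/(-7))*(-1) = (-4 + (-4 + 1*25 - 180))**2 + (-1*1 - 2*(-1/7))*(-1) = (-4 + (-4 + 25 - 180))**2 + (-1 + 2/7)*(-1) = (-4 - 159)**2 - 5/7*(-1) = (-163)**2 + 5/7 = 26569 + 5/7 = 185988/7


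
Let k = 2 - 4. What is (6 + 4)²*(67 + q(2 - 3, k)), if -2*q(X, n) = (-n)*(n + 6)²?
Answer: 5100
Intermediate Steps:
k = -2
q(X, n) = n*(6 + n)²/2 (q(X, n) = -(-n)*(n + 6)²/2 = -(-n)*(6 + n)²/2 = -(-1)*n*(6 + n)²/2 = n*(6 + n)²/2)
(6 + 4)²*(67 + q(2 - 3, k)) = (6 + 4)²*(67 + (½)*(-2)*(6 - 2)²) = 10²*(67 + (½)*(-2)*4²) = 100*(67 + (½)*(-2)*16) = 100*(67 - 16) = 100*51 = 5100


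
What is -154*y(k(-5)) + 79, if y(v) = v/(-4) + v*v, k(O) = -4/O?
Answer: 281/25 ≈ 11.240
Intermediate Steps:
y(v) = v² - v/4 (y(v) = v*(-¼) + v² = -v/4 + v² = v² - v/4)
-154*y(k(-5)) + 79 = -154*(-4/(-5))*(-¼ - 4/(-5)) + 79 = -154*(-4*(-⅕))*(-¼ - 4*(-⅕)) + 79 = -616*(-¼ + ⅘)/5 + 79 = -616*11/(5*20) + 79 = -154*11/25 + 79 = -1694/25 + 79 = 281/25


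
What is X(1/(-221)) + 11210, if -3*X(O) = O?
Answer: 7432231/663 ≈ 11210.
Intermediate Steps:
X(O) = -O/3
X(1/(-221)) + 11210 = -⅓/(-221) + 11210 = -⅓*(-1/221) + 11210 = 1/663 + 11210 = 7432231/663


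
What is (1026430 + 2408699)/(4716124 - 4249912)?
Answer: 1145043/155404 ≈ 7.3682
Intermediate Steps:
(1026430 + 2408699)/(4716124 - 4249912) = 3435129/466212 = 3435129*(1/466212) = 1145043/155404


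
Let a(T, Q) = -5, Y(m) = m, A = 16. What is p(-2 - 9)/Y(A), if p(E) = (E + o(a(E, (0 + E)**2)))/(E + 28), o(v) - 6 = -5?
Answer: -5/136 ≈ -0.036765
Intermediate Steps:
o(v) = 1 (o(v) = 6 - 5 = 1)
p(E) = (1 + E)/(28 + E) (p(E) = (E + 1)/(E + 28) = (1 + E)/(28 + E))
p(-2 - 9)/Y(A) = ((1 + (-2 - 9))/(28 + (-2 - 9)))/16 = ((1 - 11)/(28 - 11))*(1/16) = (-10/17)*(1/16) = ((1/17)*(-10))*(1/16) = -10/17*1/16 = -5/136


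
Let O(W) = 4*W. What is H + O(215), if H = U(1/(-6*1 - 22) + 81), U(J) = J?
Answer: 26347/28 ≈ 940.96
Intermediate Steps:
H = 2267/28 (H = 1/(-6*1 - 22) + 81 = 1/(-6 - 22) + 81 = 1/(-28) + 81 = -1/28 + 81 = 2267/28 ≈ 80.964)
H + O(215) = 2267/28 + 4*215 = 2267/28 + 860 = 26347/28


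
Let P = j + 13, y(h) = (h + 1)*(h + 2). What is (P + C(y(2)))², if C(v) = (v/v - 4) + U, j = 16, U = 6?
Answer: 1024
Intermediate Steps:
y(h) = (1 + h)*(2 + h)
C(v) = 3 (C(v) = (v/v - 4) + 6 = (1 - 4) + 6 = -3 + 6 = 3)
P = 29 (P = 16 + 13 = 29)
(P + C(y(2)))² = (29 + 3)² = 32² = 1024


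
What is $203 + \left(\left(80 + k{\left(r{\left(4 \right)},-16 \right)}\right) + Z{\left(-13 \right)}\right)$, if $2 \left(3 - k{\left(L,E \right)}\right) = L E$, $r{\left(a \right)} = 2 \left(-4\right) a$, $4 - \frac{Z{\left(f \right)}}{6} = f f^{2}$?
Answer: $13236$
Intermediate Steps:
$Z{\left(f \right)} = 24 - 6 f^{3}$ ($Z{\left(f \right)} = 24 - 6 f f^{2} = 24 - 6 f^{3}$)
$r{\left(a \right)} = - 8 a$
$k{\left(L,E \right)} = 3 - \frac{E L}{2}$ ($k{\left(L,E \right)} = 3 - \frac{L E}{2} = 3 - \frac{E L}{2}$)
$203 + \left(\left(80 + k{\left(r{\left(4 \right)},-16 \right)}\right) + Z{\left(-13 \right)}\right) = 203 - \left(-107 - 13182 - \left(-64\right) 4\right) = 203 + \left(\left(80 + \left(3 - \left(-8\right) \left(-32\right)\right)\right) + \left(24 - -13182\right)\right) = 203 + \left(\left(80 + \left(3 - 256\right)\right) + \left(24 + 13182\right)\right) = 203 + \left(\left(80 - 253\right) + 13206\right) = 203 + \left(-173 + 13206\right) = 203 + 13033 = 13236$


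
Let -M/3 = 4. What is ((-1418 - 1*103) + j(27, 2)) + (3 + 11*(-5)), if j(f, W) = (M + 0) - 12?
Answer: -1597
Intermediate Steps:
M = -12 (M = -3*4 = -12)
j(f, W) = -24 (j(f, W) = (-12 + 0) - 12 = -12 - 12 = -24)
((-1418 - 1*103) + j(27, 2)) + (3 + 11*(-5)) = ((-1418 - 1*103) - 24) + (3 + 11*(-5)) = ((-1418 - 103) - 24) + (3 - 55) = (-1521 - 24) - 52 = -1545 - 52 = -1597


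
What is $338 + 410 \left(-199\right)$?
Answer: $-81252$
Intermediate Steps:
$338 + 410 \left(-199\right) = 338 - 81590 = -81252$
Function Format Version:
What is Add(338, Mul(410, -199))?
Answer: -81252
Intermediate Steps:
Add(338, Mul(410, -199)) = Add(338, -81590) = -81252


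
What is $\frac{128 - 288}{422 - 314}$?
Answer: $- \frac{40}{27} \approx -1.4815$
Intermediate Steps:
$\frac{128 - 288}{422 - 314} = - \frac{160}{108} = \left(-160\right) \frac{1}{108} = - \frac{40}{27}$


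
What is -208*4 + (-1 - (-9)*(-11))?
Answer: -932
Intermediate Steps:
-208*4 + (-1 - (-9)*(-11)) = -832 + (-1 - 1*99) = -832 + (-1 - 99) = -832 - 100 = -932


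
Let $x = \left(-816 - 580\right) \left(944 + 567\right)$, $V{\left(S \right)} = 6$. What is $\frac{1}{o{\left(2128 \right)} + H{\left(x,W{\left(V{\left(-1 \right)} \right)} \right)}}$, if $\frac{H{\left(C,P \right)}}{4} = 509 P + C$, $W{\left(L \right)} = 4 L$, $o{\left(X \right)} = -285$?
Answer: $- \frac{1}{8388845} \approx -1.1921 \cdot 10^{-7}$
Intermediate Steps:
$x = -2109356$ ($x = \left(-1396\right) 1511 = -2109356$)
$H{\left(C,P \right)} = 4 C + 2036 P$ ($H{\left(C,P \right)} = 4 \left(509 P + C\right) = 4 \left(C + 509 P\right) = 4 C + 2036 P$)
$\frac{1}{o{\left(2128 \right)} + H{\left(x,W{\left(V{\left(-1 \right)} \right)} \right)}} = \frac{1}{-285 + \left(4 \left(-2109356\right) + 2036 \cdot 4 \cdot 6\right)} = \frac{1}{-285 + \left(-8437424 + 2036 \cdot 24\right)} = \frac{1}{-285 + \left(-8437424 + 48864\right)} = \frac{1}{-285 - 8388560} = \frac{1}{-8388845} = - \frac{1}{8388845}$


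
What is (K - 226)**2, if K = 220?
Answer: 36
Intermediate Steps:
(K - 226)**2 = (220 - 226)**2 = (-6)**2 = 36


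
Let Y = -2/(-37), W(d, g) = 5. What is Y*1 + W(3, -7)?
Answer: 187/37 ≈ 5.0541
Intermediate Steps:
Y = 2/37 (Y = -2*(-1/37) = 2/37 ≈ 0.054054)
Y*1 + W(3, -7) = (2/37)*1 + 5 = 2/37 + 5 = 187/37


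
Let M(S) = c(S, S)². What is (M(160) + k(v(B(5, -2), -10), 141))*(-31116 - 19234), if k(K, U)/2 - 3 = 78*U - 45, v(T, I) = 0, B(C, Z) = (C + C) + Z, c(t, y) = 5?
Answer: -1104527950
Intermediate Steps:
B(C, Z) = Z + 2*C (B(C, Z) = 2*C + Z = Z + 2*C)
k(K, U) = -84 + 156*U (k(K, U) = 6 + 2*(78*U - 45) = 6 + 2*(-45 + 78*U) = 6 + (-90 + 156*U) = -84 + 156*U)
M(S) = 25 (M(S) = 5² = 25)
(M(160) + k(v(B(5, -2), -10), 141))*(-31116 - 19234) = (25 + (-84 + 156*141))*(-31116 - 19234) = (25 + (-84 + 21996))*(-50350) = (25 + 21912)*(-50350) = 21937*(-50350) = -1104527950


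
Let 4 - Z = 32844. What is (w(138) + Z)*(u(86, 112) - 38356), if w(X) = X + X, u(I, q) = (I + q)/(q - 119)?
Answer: 1249945880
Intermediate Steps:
Z = -32840 (Z = 4 - 1*32844 = 4 - 32844 = -32840)
u(I, q) = (I + q)/(-119 + q)
w(X) = 2*X
(w(138) + Z)*(u(86, 112) - 38356) = (2*138 - 32840)*((86 + 112)/(-119 + 112) - 38356) = (276 - 32840)*(198/(-7) - 38356) = -32564*(-1/7*198 - 38356) = -32564*(-198/7 - 38356) = -32564*(-268690/7) = 1249945880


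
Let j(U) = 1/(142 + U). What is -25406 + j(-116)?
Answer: -660555/26 ≈ -25406.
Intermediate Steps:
-25406 + j(-116) = -25406 + 1/(142 - 116) = -25406 + 1/26 = -660555/26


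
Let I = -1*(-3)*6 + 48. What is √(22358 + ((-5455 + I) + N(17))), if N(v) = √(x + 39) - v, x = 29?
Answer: √(16952 + 2*√17) ≈ 130.23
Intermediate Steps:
N(v) = -v + 2*√17 (N(v) = √(29 + 39) - v = √68 - v = 2*√17 - v = -v + 2*√17)
I = 66 (I = 3*6 + 48 = 18 + 48 = 66)
√(22358 + ((-5455 + I) + N(17))) = √(22358 + ((-5455 + 66) + (-1*17 + 2*√17))) = √(22358 + (-5389 + (-17 + 2*√17))) = √(22358 + (-5406 + 2*√17)) = √(16952 + 2*√17)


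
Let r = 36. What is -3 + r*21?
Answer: 753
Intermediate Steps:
-3 + r*21 = -3 + 36*21 = -3 + 756 = 753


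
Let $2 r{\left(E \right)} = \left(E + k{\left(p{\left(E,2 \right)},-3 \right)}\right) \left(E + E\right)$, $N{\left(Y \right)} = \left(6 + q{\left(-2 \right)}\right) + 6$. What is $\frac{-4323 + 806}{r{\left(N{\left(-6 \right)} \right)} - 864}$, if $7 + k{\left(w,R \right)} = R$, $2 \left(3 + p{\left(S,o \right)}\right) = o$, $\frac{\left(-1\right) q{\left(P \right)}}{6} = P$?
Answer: $\frac{3517}{528} \approx 6.661$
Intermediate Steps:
$q{\left(P \right)} = - 6 P$
$p{\left(S,o \right)} = -3 + \frac{o}{2}$
$k{\left(w,R \right)} = -7 + R$
$N{\left(Y \right)} = 24$ ($N{\left(Y \right)} = \left(6 - -12\right) + 6 = \left(6 + 12\right) + 6 = 18 + 6 = 24$)
$r{\left(E \right)} = E \left(-10 + E\right)$ ($r{\left(E \right)} = \frac{\left(E - 10\right) \left(E + E\right)}{2} = \frac{\left(E - 10\right) 2 E}{2} = \frac{\left(-10 + E\right) 2 E}{2} = \frac{2 E \left(-10 + E\right)}{2} = E \left(-10 + E\right)$)
$\frac{-4323 + 806}{r{\left(N{\left(-6 \right)} \right)} - 864} = \frac{-4323 + 806}{24 \left(-10 + 24\right) - 864} = - \frac{3517}{24 \cdot 14 - 864} = - \frac{3517}{336 - 864} = - \frac{3517}{-528} = \left(-3517\right) \left(- \frac{1}{528}\right) = \frac{3517}{528}$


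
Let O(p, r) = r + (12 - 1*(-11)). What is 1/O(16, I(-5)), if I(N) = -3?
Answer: 1/20 ≈ 0.050000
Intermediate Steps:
O(p, r) = 23 + r (O(p, r) = r + (12 + 11) = r + 23 = 23 + r)
1/O(16, I(-5)) = 1/(23 - 3) = 1/20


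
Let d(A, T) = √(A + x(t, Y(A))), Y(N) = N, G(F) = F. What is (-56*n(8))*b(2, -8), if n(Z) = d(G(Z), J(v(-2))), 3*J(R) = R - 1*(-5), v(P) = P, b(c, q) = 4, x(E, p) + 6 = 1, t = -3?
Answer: -224*√3 ≈ -387.98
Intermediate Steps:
x(E, p) = -5 (x(E, p) = -6 + 1 = -5)
J(R) = 5/3 + R/3 (J(R) = (R - 1*(-5))/3 = (R + 5)/3 = (5 + R)/3 = 5/3 + R/3)
d(A, T) = √(-5 + A) (d(A, T) = √(A - 5) = √(-5 + A))
n(Z) = √(-5 + Z)
(-56*n(8))*b(2, -8) = -56*√(-5 + 8)*4 = -56*√3*4 = -224*√3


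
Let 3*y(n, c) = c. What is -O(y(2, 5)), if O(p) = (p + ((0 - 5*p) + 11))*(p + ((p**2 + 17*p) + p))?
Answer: -4030/27 ≈ -149.26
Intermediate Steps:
y(n, c) = c/3
O(p) = (11 - 4*p)*(p**2 + 19*p) (O(p) = (p + (-5*p + 11))*(p + (p**2 + 18*p)) = (p + (11 - 5*p))*(p**2 + 19*p) = (11 - 4*p)*(p**2 + 19*p))
-O(y(2, 5)) = -(1/3)*5*(209 - 65*5/3 - 4*((1/3)*5)**2) = -5*(209 - 65*5/3 - 4*(5/3)**2)/3 = -5*(209 - 325/3 - 4*25/9)/3 = -5*(209 - 325/3 - 100/9)/3 = -5*806/(3*9) = -1*4030/27 = -4030/27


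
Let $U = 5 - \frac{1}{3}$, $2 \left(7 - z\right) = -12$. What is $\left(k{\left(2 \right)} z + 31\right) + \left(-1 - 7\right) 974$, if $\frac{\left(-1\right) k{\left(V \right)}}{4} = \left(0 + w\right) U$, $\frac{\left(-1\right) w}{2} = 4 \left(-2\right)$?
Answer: $- \frac{34931}{3} \approx -11644.0$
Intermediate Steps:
$z = 13$ ($z = 7 - -6 = 7 + 6 = 13$)
$w = 16$ ($w = - 2 \cdot 4 \left(-2\right) = \left(-2\right) \left(-8\right) = 16$)
$U = \frac{14}{3}$ ($U = 5 - \frac{1}{3} = \frac{14}{3} \approx 4.6667$)
$k{\left(V \right)} = - \frac{896}{3}$ ($k{\left(V \right)} = - 4 \left(0 + 16\right) \frac{14}{3} = - 4 \cdot 16 \cdot \frac{14}{3} = \left(-4\right) \frac{224}{3} = - \frac{896}{3}$)
$\left(k{\left(2 \right)} z + 31\right) + \left(-1 - 7\right) 974 = \left(\left(- \frac{896}{3}\right) 13 + 31\right) + \left(-1 - 7\right) 974 = \left(- \frac{11648}{3} + 31\right) + \left(-1 - 7\right) 974 = - \frac{11555}{3} - 7792 = - \frac{34931}{3}$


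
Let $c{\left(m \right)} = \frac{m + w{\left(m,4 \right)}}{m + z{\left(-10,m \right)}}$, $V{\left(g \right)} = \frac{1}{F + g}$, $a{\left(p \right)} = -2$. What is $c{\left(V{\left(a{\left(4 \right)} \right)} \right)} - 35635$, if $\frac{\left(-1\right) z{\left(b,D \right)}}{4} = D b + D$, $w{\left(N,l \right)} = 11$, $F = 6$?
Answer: $- \frac{1318450}{37} \approx -35634.0$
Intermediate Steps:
$V{\left(g \right)} = \frac{1}{6 + g}$
$z{\left(b,D \right)} = - 4 D - 4 D b$ ($z{\left(b,D \right)} = - 4 \left(D b + D\right) = - 4 \left(D + D b\right) = - 4 D - 4 D b$)
$c{\left(m \right)} = \frac{11 + m}{37 m}$ ($c{\left(m \right)} = \frac{m + 11}{m - 4 m \left(1 - 10\right)} = \frac{11 + m}{m - 4 m \left(-9\right)} = \frac{11 + m}{m + 36 m} = \frac{11 + m}{37 m}$)
$c{\left(V{\left(a{\left(4 \right)} \right)} \right)} - 35635 = \frac{11 + \frac{1}{6 - 2}}{37 \frac{1}{6 - 2}} - 35635 = \frac{11 + \frac{1}{4}}{37 \cdot \frac{1}{4}} - 35635 = \frac{\frac{1}{\frac{1}{4}} \left(11 + \frac{1}{4}\right)}{37} - 35635 = \frac{1}{37} \cdot 4 \cdot \frac{45}{4} - 35635 = \frac{45}{37} - 35635 = - \frac{1318450}{37}$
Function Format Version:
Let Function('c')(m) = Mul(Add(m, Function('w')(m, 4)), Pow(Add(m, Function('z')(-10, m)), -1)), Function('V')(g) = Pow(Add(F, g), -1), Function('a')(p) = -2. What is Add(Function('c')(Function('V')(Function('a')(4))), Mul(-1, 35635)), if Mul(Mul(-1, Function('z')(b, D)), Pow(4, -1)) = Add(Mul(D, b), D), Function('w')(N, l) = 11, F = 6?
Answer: Rational(-1318450, 37) ≈ -35634.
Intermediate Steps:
Function('V')(g) = Pow(Add(6, g), -1)
Function('z')(b, D) = Add(Mul(-4, D), Mul(-4, D, b)) (Function('z')(b, D) = Mul(-4, Add(Mul(D, b), D)) = Mul(-4, Add(D, Mul(D, b))) = Add(Mul(-4, D), Mul(-4, D, b)))
Function('c')(m) = Mul(Rational(1, 37), Pow(m, -1), Add(11, m)) (Function('c')(m) = Mul(Add(m, 11), Pow(Add(m, Mul(-4, m, Add(1, -10))), -1)) = Mul(Add(11, m), Pow(Add(m, Mul(-4, m, -9)), -1)) = Mul(Add(11, m), Pow(Add(m, Mul(36, m)), -1)) = Mul(Add(11, m), Pow(Mul(37, m), -1)) = Mul(Add(11, m), Mul(Rational(1, 37), Pow(m, -1))) = Mul(Rational(1, 37), Pow(m, -1), Add(11, m)))
Add(Function('c')(Function('V')(Function('a')(4))), Mul(-1, 35635)) = Add(Mul(Rational(1, 37), Pow(Pow(Add(6, -2), -1), -1), Add(11, Pow(Add(6, -2), -1))), Mul(-1, 35635)) = Add(Mul(Rational(1, 37), Pow(Pow(4, -1), -1), Add(11, Pow(4, -1))), -35635) = Add(Mul(Rational(1, 37), Pow(Rational(1, 4), -1), Add(11, Rational(1, 4))), -35635) = Add(Mul(Rational(1, 37), 4, Rational(45, 4)), -35635) = Add(Rational(45, 37), -35635) = Rational(-1318450, 37)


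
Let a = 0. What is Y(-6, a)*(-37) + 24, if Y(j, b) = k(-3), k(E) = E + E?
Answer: 246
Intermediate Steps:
k(E) = 2*E
Y(j, b) = -6 (Y(j, b) = 2*(-3) = -6)
Y(-6, a)*(-37) + 24 = -6*(-37) + 24 = 222 + 24 = 246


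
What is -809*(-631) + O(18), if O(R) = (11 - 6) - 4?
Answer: 510480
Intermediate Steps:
O(R) = 1 (O(R) = 5 - 4 = 1)
-809*(-631) + O(18) = -809*(-631) + 1 = 510479 + 1 = 510480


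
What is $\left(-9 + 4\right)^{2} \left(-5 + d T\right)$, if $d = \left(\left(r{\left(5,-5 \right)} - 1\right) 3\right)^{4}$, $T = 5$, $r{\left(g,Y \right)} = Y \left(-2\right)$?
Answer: $66430000$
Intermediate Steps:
$r{\left(g,Y \right)} = - 2 Y$
$d = 531441$ ($d = \left(\left(\left(-2\right) \left(-5\right) - 1\right) 3\right)^{4} = \left(\left(10 - 1\right) 3\right)^{4} = \left(9 \cdot 3\right)^{4} = 27^{4} = 531441$)
$\left(-9 + 4\right)^{2} \left(-5 + d T\right) = \left(-9 + 4\right)^{2} \left(-5 + 531441 \cdot 5\right) = \left(-5\right)^{2} \left(-5 + 2657205\right) = 25 \cdot 2657200 = 66430000$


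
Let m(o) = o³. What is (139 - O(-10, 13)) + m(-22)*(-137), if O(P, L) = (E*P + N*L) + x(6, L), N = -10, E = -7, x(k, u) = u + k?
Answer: 1458956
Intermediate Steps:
x(k, u) = k + u
O(P, L) = 6 - 9*L - 7*P (O(P, L) = (-7*P - 10*L) + (6 + L) = (-10*L - 7*P) + (6 + L) = 6 - 9*L - 7*P)
(139 - O(-10, 13)) + m(-22)*(-137) = (139 - (6 - 9*13 - 7*(-10))) + (-22)³*(-137) = (139 - (6 - 117 + 70)) - 10648*(-137) = (139 - 1*(-41)) + 1458776 = (139 + 41) + 1458776 = 180 + 1458776 = 1458956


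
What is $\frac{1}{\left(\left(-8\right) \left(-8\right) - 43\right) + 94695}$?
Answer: $\frac{1}{94716} \approx 1.0558 \cdot 10^{-5}$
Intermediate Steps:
$\frac{1}{\left(\left(-8\right) \left(-8\right) - 43\right) + 94695} = \frac{1}{\left(64 - 43\right) + 94695} = \frac{1}{21 + 94695} = \frac{1}{94716}$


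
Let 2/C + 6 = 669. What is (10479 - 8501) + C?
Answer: 1311416/663 ≈ 1978.0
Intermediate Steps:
C = 2/663 (C = 2/(-6 + 669) = 2/663 ≈ 0.0030166)
(10479 - 8501) + C = (10479 - 8501) + 2/663 = 1978 + 2/663 = 1311416/663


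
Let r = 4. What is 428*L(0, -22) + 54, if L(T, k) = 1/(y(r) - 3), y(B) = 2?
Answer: -374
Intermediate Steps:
L(T, k) = -1 (L(T, k) = 1/(2 - 3) = 1/(-1) = -1)
428*L(0, -22) + 54 = 428*(-1) + 54 = -428 + 54 = -374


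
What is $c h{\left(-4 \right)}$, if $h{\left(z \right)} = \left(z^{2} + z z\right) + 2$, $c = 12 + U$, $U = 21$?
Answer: $1122$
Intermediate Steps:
$c = 33$ ($c = 12 + 21 = 33$)
$h{\left(z \right)} = 2 + 2 z^{2}$ ($h{\left(z \right)} = \left(z^{2} + z^{2}\right) + 2 = 2 z^{2} + 2 = 2 + 2 z^{2}$)
$c h{\left(-4 \right)} = 33 \left(2 + 2 \left(-4\right)^{2}\right) = 33 \left(2 + 2 \cdot 16\right) = 33 \left(2 + 32\right) = 33 \cdot 34 = 1122$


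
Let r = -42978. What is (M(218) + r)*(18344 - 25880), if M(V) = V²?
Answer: -34258656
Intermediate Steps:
(M(218) + r)*(18344 - 25880) = (218² - 42978)*(18344 - 25880) = (47524 - 42978)*(-7536) = 4546*(-7536) = -34258656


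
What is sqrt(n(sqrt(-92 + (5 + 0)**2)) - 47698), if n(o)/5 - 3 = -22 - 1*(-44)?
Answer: I*sqrt(47573) ≈ 218.11*I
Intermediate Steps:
n(o) = 125 (n(o) = 15 + 5*(-22 - 1*(-44)) = 15 + 5*(-22 + 44) = 15 + 5*22 = 15 + 110 = 125)
sqrt(n(sqrt(-92 + (5 + 0)**2)) - 47698) = sqrt(125 - 47698) = sqrt(-47573) = I*sqrt(47573)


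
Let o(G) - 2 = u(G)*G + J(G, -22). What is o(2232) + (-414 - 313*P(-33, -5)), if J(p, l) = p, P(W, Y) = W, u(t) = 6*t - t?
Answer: 24921269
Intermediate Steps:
u(t) = 5*t
o(G) = 2 + G + 5*G² (o(G) = 2 + ((5*G)*G + G) = 2 + (5*G² + G) = 2 + (G + 5*G²) = 2 + G + 5*G²)
o(2232) + (-414 - 313*P(-33, -5)) = (2 + 2232 + 5*2232²) + (-414 - 313*(-33)) = (2 + 2232 + 5*4981824) + (-414 + 10329) = (2 + 2232 + 24909120) + 9915 = 24911354 + 9915 = 24921269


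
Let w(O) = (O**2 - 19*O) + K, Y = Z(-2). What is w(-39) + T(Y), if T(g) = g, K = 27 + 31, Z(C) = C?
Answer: 2318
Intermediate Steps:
Y = -2
K = 58
w(O) = 58 + O**2 - 19*O (w(O) = (O**2 - 19*O) + 58 = 58 + O**2 - 19*O)
w(-39) + T(Y) = (58 + (-39)**2 - 19*(-39)) - 2 = (58 + 1521 + 741) - 2 = 2320 - 2 = 2318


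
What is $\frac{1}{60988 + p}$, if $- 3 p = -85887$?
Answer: $\frac{1}{89617} \approx 1.1159 \cdot 10^{-5}$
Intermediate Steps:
$p = 28629$ ($p = \left(- \frac{1}{3}\right) \left(-85887\right) = 28629$)
$\frac{1}{60988 + p} = \frac{1}{60988 + 28629} = \frac{1}{89617}$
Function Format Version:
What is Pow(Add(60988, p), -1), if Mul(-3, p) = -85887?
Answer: Rational(1, 89617) ≈ 1.1159e-5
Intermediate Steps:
p = 28629 (p = Mul(Rational(-1, 3), -85887) = 28629)
Pow(Add(60988, p), -1) = Pow(Add(60988, 28629), -1) = Pow(89617, -1) = Rational(1, 89617)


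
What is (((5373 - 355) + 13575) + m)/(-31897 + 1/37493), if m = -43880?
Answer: 948085491/1195914220 ≈ 0.79277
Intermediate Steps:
(((5373 - 355) + 13575) + m)/(-31897 + 1/37493) = (((5373 - 355) + 13575) - 43880)/(-31897 + 1/37493) = ((5018 + 13575) - 43880)/(-31897 + 1/37493) = (18593 - 43880)/(-1195914220/37493) = -25287*(-37493/1195914220) = 948085491/1195914220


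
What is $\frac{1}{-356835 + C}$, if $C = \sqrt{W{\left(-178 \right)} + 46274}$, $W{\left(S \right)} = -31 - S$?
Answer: $- \frac{356835}{127331170804} - \frac{\sqrt{46421}}{127331170804} \approx -2.8041 \cdot 10^{-6}$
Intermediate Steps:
$C = \sqrt{46421}$ ($C = \sqrt{\left(-31 - -178\right) + 46274} = \sqrt{\left(-31 + 178\right) + 46274} = \sqrt{147 + 46274} = \sqrt{46421} \approx 215.46$)
$\frac{1}{-356835 + C} = \frac{1}{-356835 + \sqrt{46421}}$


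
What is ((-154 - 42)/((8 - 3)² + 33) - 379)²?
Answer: 122965921/841 ≈ 1.4621e+5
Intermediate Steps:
((-154 - 42)/((8 - 3)² + 33) - 379)² = (-196/(5² + 33) - 379)² = (-196/(25 + 33) - 379)² = (-196/58 - 379)² = (-196*1/58 - 379)² = (-98/29 - 379)² = (-11089/29)² = 122965921/841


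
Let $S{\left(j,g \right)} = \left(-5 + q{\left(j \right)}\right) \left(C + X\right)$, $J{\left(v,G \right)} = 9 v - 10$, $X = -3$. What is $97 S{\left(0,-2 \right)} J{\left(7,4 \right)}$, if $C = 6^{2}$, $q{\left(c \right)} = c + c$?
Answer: $-848265$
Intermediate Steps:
$q{\left(c \right)} = 2 c$
$J{\left(v,G \right)} = -10 + 9 v$
$C = 36$
$S{\left(j,g \right)} = -165 + 66 j$ ($S{\left(j,g \right)} = \left(-5 + 2 j\right) \left(36 - 3\right) = \left(-5 + 2 j\right) 33 = -165 + 66 j$)
$97 S{\left(0,-2 \right)} J{\left(7,4 \right)} = 97 \left(-165 + 66 \cdot 0\right) \left(-10 + 9 \cdot 7\right) = 97 \left(-165 + 0\right) \left(-10 + 63\right) = 97 \left(-165\right) 53 = \left(-16005\right) 53 = -848265$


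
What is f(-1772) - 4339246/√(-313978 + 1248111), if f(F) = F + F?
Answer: -3544 - 4339246*√934133/934133 ≈ -8033.6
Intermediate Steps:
f(F) = 2*F
f(-1772) - 4339246/√(-313978 + 1248111) = 2*(-1772) - 4339246/√(-313978 + 1248111) = -3544 - 4339246*√934133/934133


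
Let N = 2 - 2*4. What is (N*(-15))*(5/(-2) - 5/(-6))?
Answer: -150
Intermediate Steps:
N = -6 (N = 2 - 8 = -6)
(N*(-15))*(5/(-2) - 5/(-6)) = (-6*(-15))*(5/(-2) - 5/(-6)) = 90*(5*(-½) - 5*(-⅙)) = 90*(-5/2 + ⅚) = 90*(-5/3) = -150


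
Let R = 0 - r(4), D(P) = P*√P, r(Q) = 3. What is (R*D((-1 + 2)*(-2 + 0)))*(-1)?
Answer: -6*I*√2 ≈ -8.4853*I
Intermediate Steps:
D(P) = P^(3/2)
R = -3 (R = 0 - 1*3 = 0 - 3 = -3)
(R*D((-1 + 2)*(-2 + 0)))*(-1) = -3*(-1 + 2)^(3/2)*(-2 + 0)^(3/2)*(-1) = -3*(-2*I*√2)*(-1) = -(-6)*I*√2*(-1) = (6*I*√2)*(-1) = -6*I*√2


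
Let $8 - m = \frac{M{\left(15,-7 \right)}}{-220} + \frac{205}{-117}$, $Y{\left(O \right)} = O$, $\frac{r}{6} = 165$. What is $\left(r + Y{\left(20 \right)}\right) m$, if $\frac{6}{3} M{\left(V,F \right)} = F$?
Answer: $\frac{50623321}{5148} \approx 9833.6$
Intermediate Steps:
$r = 990$ ($r = 6 \cdot 165 = 990$)
$M{\left(V,F \right)} = \frac{F}{2}$
$m = \frac{501221}{51480}$ ($m = 8 - \left(\frac{\frac{1}{2} \left(-7\right)}{-220} + \frac{205}{-117}\right) = 8 - \left(\left(- \frac{7}{2}\right) \left(- \frac{1}{220}\right) + 205 \left(- \frac{1}{117}\right)\right) = 8 - \left(\frac{7}{440} - \frac{205}{117}\right) = 8 - - \frac{89381}{51480} = 8 + \frac{89381}{51480} = \frac{501221}{51480} \approx 9.7362$)
$\left(r + Y{\left(20 \right)}\right) m = \left(990 + 20\right) \frac{501221}{51480} = 1010 \cdot \frac{501221}{51480} = \frac{50623321}{5148}$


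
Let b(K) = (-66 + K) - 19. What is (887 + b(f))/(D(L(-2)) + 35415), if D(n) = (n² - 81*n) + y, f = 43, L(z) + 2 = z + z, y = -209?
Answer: 845/35728 ≈ 0.023651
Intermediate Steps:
L(z) = -2 + 2*z (L(z) = -2 + (z + z) = -2 + 2*z)
D(n) = -209 + n² - 81*n (D(n) = (n² - 81*n) - 209 = -209 + n² - 81*n)
b(K) = -85 + K
(887 + b(f))/(D(L(-2)) + 35415) = (887 + (-85 + 43))/((-209 + (-2 + 2*(-2))² - 81*(-2 + 2*(-2))) + 35415) = (887 - 42)/((-209 + (-2 - 4)² - 81*(-2 - 4)) + 35415) = 845/((-209 + (-6)² - 81*(-6)) + 35415) = 845/((-209 + 36 + 486) + 35415) = 845/(313 + 35415) = 845/35728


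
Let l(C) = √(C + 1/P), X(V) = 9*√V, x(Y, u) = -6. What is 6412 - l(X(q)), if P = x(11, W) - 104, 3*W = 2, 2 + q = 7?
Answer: 6412 - √(-110 + 108900*√5)/110 ≈ 6407.5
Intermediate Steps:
q = 5 (q = -2 + 7 = 5)
W = ⅔ (W = (⅓)*2 = ⅔ ≈ 0.66667)
P = -110 (P = -6 - 104 = -110)
l(C) = √(-1/110 + C) (l(C) = √(C + 1/(-110)) = √(C - 1/110) = √(-1/110 + C))
6412 - l(X(q)) = 6412 - √(-110 + 12100*(9*√5))/110 = 6412 - √(-110 + 108900*√5)/110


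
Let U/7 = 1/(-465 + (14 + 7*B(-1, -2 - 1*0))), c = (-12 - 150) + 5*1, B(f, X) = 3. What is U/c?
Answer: 7/67510 ≈ 0.00010369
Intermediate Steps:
c = -157 (c = -162 + 5 = -157)
U = -7/430 (U = 7/(-465 + (14 + 7*3)) = 7/(-465 + (14 + 21)) = 7/(-465 + 35) = 7/(-430) = 7*(-1/430) = -7/430 ≈ -0.016279)
U/c = -7/430/(-157) = -7/430*(-1/157) = 7/67510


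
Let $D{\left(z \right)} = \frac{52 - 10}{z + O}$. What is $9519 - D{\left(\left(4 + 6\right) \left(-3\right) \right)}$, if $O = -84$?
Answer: $\frac{180868}{19} \approx 9519.4$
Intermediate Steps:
$D{\left(z \right)} = \frac{42}{-84 + z}$ ($D{\left(z \right)} = \frac{52 - 10}{z - 84} = \frac{42}{-84 + z}$)
$9519 - D{\left(\left(4 + 6\right) \left(-3\right) \right)} = 9519 - \frac{42}{-84 + \left(4 + 6\right) \left(-3\right)} = 9519 - \frac{42}{-84 + 10 \left(-3\right)} = 9519 - \frac{42}{-84 - 30} = 9519 - \frac{42}{-114} = 9519 - 42 \left(- \frac{1}{114}\right) = 9519 - - \frac{7}{19} = 9519 + \frac{7}{19} = \frac{180868}{19}$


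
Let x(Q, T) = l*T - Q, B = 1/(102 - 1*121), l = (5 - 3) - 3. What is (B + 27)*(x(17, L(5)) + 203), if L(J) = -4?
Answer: 5120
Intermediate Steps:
l = -1 (l = 2 - 3 = -1)
B = -1/19 (B = 1/(102 - 121) = 1/(-19) = -1/19 ≈ -0.052632)
x(Q, T) = -Q - T (x(Q, T) = -T - Q = -Q - T)
(B + 27)*(x(17, L(5)) + 203) = (-1/19 + 27)*((-1*17 - 1*(-4)) + 203) = 512*((-17 + 4) + 203)/19 = 512*(-13 + 203)/19 = (512/19)*190 = 5120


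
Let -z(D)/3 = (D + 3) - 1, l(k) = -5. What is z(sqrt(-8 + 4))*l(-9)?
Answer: 30 + 30*I ≈ 30.0 + 30.0*I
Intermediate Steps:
z(D) = -6 - 3*D (z(D) = -3*((D + 3) - 1) = -3*((3 + D) - 1) = -3*(2 + D) = -6 - 3*D)
z(sqrt(-8 + 4))*l(-9) = (-6 - 3*sqrt(-8 + 4))*(-5) = (-6 - 6*I)*(-5) = 30 + 30*I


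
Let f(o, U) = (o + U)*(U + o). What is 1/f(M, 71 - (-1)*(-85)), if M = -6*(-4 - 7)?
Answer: 1/2704 ≈ 0.00036982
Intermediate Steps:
M = 66 (M = -6*(-11) = 66)
f(o, U) = (U + o)**2 (f(o, U) = (U + o)*(U + o) = (U + o)**2)
1/f(M, 71 - (-1)*(-85)) = 1/(((71 - (-1)*(-85)) + 66)**2) = 1/(((71 - 1*85) + 66)**2) = 1/(((71 - 85) + 66)**2) = 1/((-14 + 66)**2) = 1/(52**2) = 1/2704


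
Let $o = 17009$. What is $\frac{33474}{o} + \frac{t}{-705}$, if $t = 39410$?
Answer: $- \frac{129345104}{2398269} \approx -53.933$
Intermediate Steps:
$\frac{33474}{o} + \frac{t}{-705} = \frac{33474}{17009} + \frac{39410}{-705} = 33474 \cdot \frac{1}{17009} + 39410 \left(- \frac{1}{705}\right) = \frac{33474}{17009} - \frac{7882}{141} = - \frac{129345104}{2398269}$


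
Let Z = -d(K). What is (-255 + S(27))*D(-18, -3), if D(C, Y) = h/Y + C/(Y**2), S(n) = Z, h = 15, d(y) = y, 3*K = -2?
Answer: 5341/3 ≈ 1780.3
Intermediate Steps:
K = -2/3 (K = (1/3)*(-2) = -2/3 ≈ -0.66667)
Z = 2/3 (Z = -1*(-2/3) = 2/3 ≈ 0.66667)
S(n) = 2/3
D(C, Y) = 15/Y + C/Y**2 (D(C, Y) = 15/Y + C/(Y**2) = 15/Y + C/Y**2)
(-255 + S(27))*D(-18, -3) = (-255 + 2/3)*((-18 + 15*(-3))/(-3)**2) = -763*(-18 - 45)/27 = -763*(-63)/27 = -763/3*(-7) = 5341/3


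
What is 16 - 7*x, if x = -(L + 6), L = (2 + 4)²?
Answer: 310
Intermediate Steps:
L = 36 (L = 6² = 36)
x = -42 (x = -(36 + 6) = -1*42 = -42)
16 - 7*x = 16 - 7*(-42) = 16 + 294 = 310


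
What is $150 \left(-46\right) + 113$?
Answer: $-6787$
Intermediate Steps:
$150 \left(-46\right) + 113 = -6900 + 113 = -6787$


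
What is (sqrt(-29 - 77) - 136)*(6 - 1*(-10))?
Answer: -2176 + 16*I*sqrt(106) ≈ -2176.0 + 164.73*I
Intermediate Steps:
(sqrt(-29 - 77) - 136)*(6 - 1*(-10)) = (sqrt(-106) - 136)*(6 + 10) = (I*sqrt(106) - 136)*16 = (-136 + I*sqrt(106))*16 = -2176 + 16*I*sqrt(106)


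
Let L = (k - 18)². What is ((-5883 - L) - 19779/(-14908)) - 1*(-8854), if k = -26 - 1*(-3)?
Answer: 19251099/14908 ≈ 1291.3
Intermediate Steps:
k = -23 (k = -26 + 3 = -23)
L = 1681 (L = (-23 - 18)² = (-41)² = 1681)
((-5883 - L) - 19779/(-14908)) - 1*(-8854) = ((-5883 - 1*1681) - 19779/(-14908)) - 1*(-8854) = ((-5883 - 1681) - 19779*(-1/14908)) + 8854 = (-7564 + 19779/14908) + 8854 = -112744333/14908 + 8854 = 19251099/14908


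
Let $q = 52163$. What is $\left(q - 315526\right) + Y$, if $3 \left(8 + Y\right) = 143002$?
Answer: $- \frac{647111}{3} \approx -2.157 \cdot 10^{5}$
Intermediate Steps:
$Y = \frac{142978}{3}$ ($Y = -8 + \frac{1}{3} \cdot 143002 = -8 + \frac{143002}{3} = \frac{142978}{3} \approx 47659.0$)
$\left(q - 315526\right) + Y = \left(52163 - 315526\right) + \frac{142978}{3} = -263363 + \frac{142978}{3} = - \frac{647111}{3}$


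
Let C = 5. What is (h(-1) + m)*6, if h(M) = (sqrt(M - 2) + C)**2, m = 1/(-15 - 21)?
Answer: 791/6 + 60*I*sqrt(3) ≈ 131.83 + 103.92*I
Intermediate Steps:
m = -1/36 (m = 1/(-36) = -1/36 ≈ -0.027778)
h(M) = (5 + sqrt(-2 + M))**2 (h(M) = (sqrt(M - 2) + 5)**2 = (sqrt(-2 + M) + 5)**2 = (5 + sqrt(-2 + M))**2)
(h(-1) + m)*6 = ((5 + sqrt(-2 - 1))**2 - 1/36)*6 = ((5 + sqrt(-3))**2 - 1/36)*6 = ((5 + I*sqrt(3))**2 - 1/36)*6 = (-1/36 + (5 + I*sqrt(3))**2)*6 = -1/6 + 6*(5 + I*sqrt(3))**2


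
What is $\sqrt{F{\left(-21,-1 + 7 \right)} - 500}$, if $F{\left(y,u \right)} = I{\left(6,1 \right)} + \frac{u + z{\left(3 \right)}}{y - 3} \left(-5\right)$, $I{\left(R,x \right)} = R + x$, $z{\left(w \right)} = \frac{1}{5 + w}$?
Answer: $\frac{i \sqrt{283233}}{24} \approx 22.175 i$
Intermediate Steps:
$F{\left(y,u \right)} = 7 - \frac{5 \left(\frac{1}{8} + u\right)}{-3 + y}$ ($F{\left(y,u \right)} = \left(6 + 1\right) + \frac{u + \frac{1}{5 + 3}}{y - 3} \left(-5\right) = 7 + \frac{u + \frac{1}{8}}{-3 + y} \left(-5\right) = 7 + \frac{\frac{1}{8} + u}{-3 + y} \left(-5\right) = 7 - \frac{5 \left(\frac{1}{8} + u\right)}{-3 + y}$)
$\sqrt{F{\left(-21,-1 + 7 \right)} - 500} = \sqrt{\frac{-173 - 40 \left(-1 + 7\right) + 56 \left(-21\right)}{8 \left(-3 - 21\right)} - 500} = \sqrt{\frac{-173 - 240 - 1176}{8 \left(-24\right)} - 500} = \sqrt{\frac{1}{8} \left(- \frac{1}{24}\right) \left(-173 - 240 - 1176\right) - 500} = \sqrt{\frac{1}{8} \left(- \frac{1}{24}\right) \left(-1589\right) - 500} = \sqrt{\frac{1589}{192} - 500} = \sqrt{- \frac{94411}{192}} = \frac{i \sqrt{283233}}{24}$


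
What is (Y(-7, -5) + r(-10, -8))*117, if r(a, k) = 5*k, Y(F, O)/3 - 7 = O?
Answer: -3978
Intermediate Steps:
Y(F, O) = 21 + 3*O
(Y(-7, -5) + r(-10, -8))*117 = ((21 + 3*(-5)) + 5*(-8))*117 = ((21 - 15) - 40)*117 = (6 - 40)*117 = -34*117 = -3978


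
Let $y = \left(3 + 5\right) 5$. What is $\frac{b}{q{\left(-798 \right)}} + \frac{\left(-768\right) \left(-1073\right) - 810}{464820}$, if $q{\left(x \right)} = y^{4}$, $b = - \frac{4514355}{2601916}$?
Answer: $\frac{18278715178591163}{10320406145024000} \approx 1.7711$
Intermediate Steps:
$b = - \frac{4514355}{2601916}$ ($b = \left(-4514355\right) \frac{1}{2601916} = - \frac{4514355}{2601916} \approx -1.735$)
$y = 40$ ($y = 8 \cdot 5 = 40$)
$q{\left(x \right)} = 2560000$ ($q{\left(x \right)} = 40^{4} = 2560000$)
$\frac{b}{q{\left(-798 \right)}} + \frac{\left(-768\right) \left(-1073\right) - 810}{464820} = - \frac{4514355}{2601916 \cdot 2560000} + \frac{\left(-768\right) \left(-1073\right) - 810}{464820} = \left(- \frac{4514355}{2601916}\right) \frac{1}{2560000} + \left(824064 - 810\right) \frac{1}{464820} = - \frac{902871}{1332180992000} + 823254 \cdot \frac{1}{464820} = - \frac{902871}{1332180992000} + \frac{137209}{77470} = \frac{18278715178591163}{10320406145024000}$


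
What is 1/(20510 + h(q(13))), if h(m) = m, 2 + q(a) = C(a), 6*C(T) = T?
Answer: 6/123061 ≈ 4.8756e-5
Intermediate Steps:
C(T) = T/6
q(a) = -2 + a/6
1/(20510 + h(q(13))) = 1/(20510 + (-2 + (1/6)*13)) = 1/(20510 + (-2 + 13/6)) = 1/(20510 + 1/6) = 1/(123061/6) = 6/123061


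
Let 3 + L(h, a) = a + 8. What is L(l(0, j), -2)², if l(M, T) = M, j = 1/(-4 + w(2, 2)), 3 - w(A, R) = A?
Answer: 9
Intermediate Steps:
w(A, R) = 3 - A
j = -⅓ (j = 1/(-4 + (3 - 1*2)) = 1/(-4 + (3 - 2)) = 1/(-4 + 1) = 1/(-3) = -⅓ ≈ -0.33333)
L(h, a) = 5 + a (L(h, a) = -3 + (a + 8) = -3 + (8 + a) = 5 + a)
L(l(0, j), -2)² = (5 - 2)² = 3² = 9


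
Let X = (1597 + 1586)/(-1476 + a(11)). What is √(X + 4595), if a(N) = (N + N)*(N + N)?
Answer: 13*√1671086/248 ≈ 67.763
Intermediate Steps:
a(N) = 4*N² (a(N) = (2*N)*(2*N) = 4*N²)
X = -3183/992 (X = (1597 + 1586)/(-1476 + 4*11²) = 3183/(-1476 + 4*121) = 3183/(-1476 + 484) = 3183/(-992) = 3183*(-1/992) = -3183/992 ≈ -3.2087)
√(X + 4595) = √(-3183/992 + 4595) = √(4555057/992) = 13*√1671086/248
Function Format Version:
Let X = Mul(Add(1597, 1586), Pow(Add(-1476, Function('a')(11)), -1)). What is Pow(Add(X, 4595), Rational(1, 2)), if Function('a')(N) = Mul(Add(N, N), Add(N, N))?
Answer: Mul(Rational(13, 248), Pow(1671086, Rational(1, 2))) ≈ 67.763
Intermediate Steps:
Function('a')(N) = Mul(4, Pow(N, 2)) (Function('a')(N) = Mul(Mul(2, N), Mul(2, N)) = Mul(4, Pow(N, 2)))
X = Rational(-3183, 992) (X = Mul(Add(1597, 1586), Pow(Add(-1476, Mul(4, Pow(11, 2))), -1)) = Mul(3183, Pow(Add(-1476, Mul(4, 121)), -1)) = Mul(3183, Pow(Add(-1476, 484), -1)) = Mul(3183, Pow(-992, -1)) = Mul(3183, Rational(-1, 992)) = Rational(-3183, 992) ≈ -3.2087)
Pow(Add(X, 4595), Rational(1, 2)) = Pow(Add(Rational(-3183, 992), 4595), Rational(1, 2)) = Pow(Rational(4555057, 992), Rational(1, 2)) = Mul(Rational(13, 248), Pow(1671086, Rational(1, 2)))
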